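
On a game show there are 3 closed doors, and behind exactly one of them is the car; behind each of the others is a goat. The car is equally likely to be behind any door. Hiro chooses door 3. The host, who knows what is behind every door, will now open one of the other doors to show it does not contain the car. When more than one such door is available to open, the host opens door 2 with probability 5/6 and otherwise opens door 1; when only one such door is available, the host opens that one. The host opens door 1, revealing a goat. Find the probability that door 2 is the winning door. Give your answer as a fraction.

Consider each possible location of the car in turn.
If it is behind door 1 (prior 1/3): the host opened door 1, so this case is ruled out; weight (1/3)·0 = 0.
If it is behind door 2 (prior 1/3): only door 1 is available, probability 1; weight (1/3)·1 = 1/3.
If it is behind door 3 (prior 1/3): door 2 is available but not opened, probability 1/6; weight (1/3)·(1/6) = 1/18.
The weights sum to 7/18.
So P(the car behind door 2 | the host opened door 1) = (1/3) / (7/18) = 6/7.

6/7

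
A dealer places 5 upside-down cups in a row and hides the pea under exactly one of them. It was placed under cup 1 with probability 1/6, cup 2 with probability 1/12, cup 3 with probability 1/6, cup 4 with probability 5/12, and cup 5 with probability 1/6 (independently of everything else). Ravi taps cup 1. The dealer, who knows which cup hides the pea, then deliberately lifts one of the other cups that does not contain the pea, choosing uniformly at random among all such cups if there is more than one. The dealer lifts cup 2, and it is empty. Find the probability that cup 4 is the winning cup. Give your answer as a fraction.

Condition on the true location of the pea.
If it is under cup 1 (prior 1/6): the dealer has 4 equally likely choices, so probability 1/4; weight (1/6)·(1/4) = 1/24.
If it is under cup 2 (prior 1/12): the dealer opened cup 2, so this case is ruled out; weight (1/12)·0 = 0.
If it is under either of cups 3 and 5 (prior 1/6 each): the dealer has 3 equally likely choices, so probability 1/3; weight (1/6)·(1/3) = 1/18 each.
If it is under cup 4 (prior 5/12): the dealer has 3 equally likely choices, so probability 1/3; weight (5/12)·(1/3) = 5/36.
The weights sum to 7/24.
So P(the pea under cup 4 | the dealer opened cup 2) = (5/36) / (7/24) = 10/21.

10/21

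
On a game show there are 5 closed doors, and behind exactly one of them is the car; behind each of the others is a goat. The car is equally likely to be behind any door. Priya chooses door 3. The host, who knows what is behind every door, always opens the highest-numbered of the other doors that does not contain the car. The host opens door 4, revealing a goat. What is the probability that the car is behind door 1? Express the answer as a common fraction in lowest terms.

0

Condition on the true location of the car.
If it is behind any of doors 1, 2, and 3 (prior 1/5 each): the host would have opened door 5 instead, probability 0; weight (1/5)·0 = 0 each.
If it is behind door 4 (prior 1/5): the host opened door 4, so this case is ruled out; weight (1/5)·0 = 0.
If it is behind door 5 (prior 1/5): door 4 is the highest-numbered option available, probability 1; weight (1/5)·1 = 1/5.
The weights sum to 1/5.
So P(the car behind door 1 | the host opened door 4) = 0 / (1/5) = 0.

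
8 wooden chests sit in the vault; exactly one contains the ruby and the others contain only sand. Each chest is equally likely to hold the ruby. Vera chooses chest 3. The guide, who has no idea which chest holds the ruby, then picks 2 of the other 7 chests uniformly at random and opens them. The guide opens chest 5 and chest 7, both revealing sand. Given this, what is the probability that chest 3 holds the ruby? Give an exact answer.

Condition on the true location of the ruby.
If it is in any of chests 1, 2, 3, 4, 6, and 8 (prior 1/8 each): the guide picks exactly this set with probability 1/21 regardless, and none is the prize; weight (1/8)·(1/21) = 1/168 each.
If it is in either of chests 5 and 7 (prior 1/8 each): that chest was opened and seen not to hold the prize — ruled out; weight (1/8)·0 = 0 each.
The weights sum to 1/28.
So P(the ruby in chest 3 | the guide opened chest 5 and chest 7) = (1/168) / (1/28) = 1/6.

1/6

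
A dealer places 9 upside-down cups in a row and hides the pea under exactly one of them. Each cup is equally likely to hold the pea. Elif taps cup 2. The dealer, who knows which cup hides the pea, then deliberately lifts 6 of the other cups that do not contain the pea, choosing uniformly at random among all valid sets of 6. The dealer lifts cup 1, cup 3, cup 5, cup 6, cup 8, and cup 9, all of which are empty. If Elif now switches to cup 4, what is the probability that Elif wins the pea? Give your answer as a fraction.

Apply Bayes' rule, conditioning on where the pea actually is.
If it is under any of cups 1, 3, 5, 6, 8, and 9 (prior 1/9 each): that cup was opened and seen not to hold the prize — ruled out; weight (1/9)·0 = 0 each.
If it is under cup 2 (prior 1/9): the dealer has 28 equally likely choices, so probability 1/28; weight (1/9)·(1/28) = 1/252.
If it is under either of cups 4 and 7 (prior 1/9 each): the dealer has 7 equally likely choices, so probability 1/7; weight (1/9)·(1/7) = 1/63 each.
The weights sum to 1/28.
So P(the pea under cup 4 | the dealer opened cup 1, cup 3, cup 5, cup 6, cup 8, and cup 9) = (1/63) / (1/28) = 4/9.

4/9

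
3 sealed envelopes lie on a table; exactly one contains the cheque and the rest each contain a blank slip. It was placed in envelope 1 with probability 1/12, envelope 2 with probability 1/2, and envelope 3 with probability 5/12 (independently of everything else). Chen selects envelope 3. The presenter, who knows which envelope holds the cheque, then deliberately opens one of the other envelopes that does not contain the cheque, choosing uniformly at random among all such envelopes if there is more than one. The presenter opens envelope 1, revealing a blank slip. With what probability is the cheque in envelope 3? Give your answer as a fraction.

Condition on the true location of the cheque.
If it is in envelope 1 (prior 1/12): the presenter opened envelope 1, so this case is ruled out; weight (1/12)·0 = 0.
If it is in envelope 2 (prior 1/2): the presenter has no choice, probability 1; weight (1/2)·1 = 1/2.
If it is in envelope 3 (prior 5/12): the presenter has 2 equally likely choices, so probability 1/2; weight (5/12)·(1/2) = 5/24.
The weights sum to 17/24.
So P(the cheque in envelope 3 | the presenter opened envelope 1) = (5/24) / (17/24) = 5/17.

5/17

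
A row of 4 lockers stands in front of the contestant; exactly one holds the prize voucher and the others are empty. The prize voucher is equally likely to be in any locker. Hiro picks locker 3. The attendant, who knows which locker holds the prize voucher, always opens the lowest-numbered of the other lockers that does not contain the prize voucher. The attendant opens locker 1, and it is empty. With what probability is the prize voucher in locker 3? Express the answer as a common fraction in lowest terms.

Condition on the true location of the prize voucher.
If it is in locker 1 (prior 1/4): the attendant opened locker 1, so this case is ruled out; weight (1/4)·0 = 0.
If it is in any of lockers 2, 3, and 4 (prior 1/4 each): locker 1 is the lowest-numbered option available, probability 1; weight (1/4)·1 = 1/4 each.
The weights sum to 3/4.
So P(the prize voucher in locker 3 | the attendant opened locker 1) = (1/4) / (3/4) = 1/3.

1/3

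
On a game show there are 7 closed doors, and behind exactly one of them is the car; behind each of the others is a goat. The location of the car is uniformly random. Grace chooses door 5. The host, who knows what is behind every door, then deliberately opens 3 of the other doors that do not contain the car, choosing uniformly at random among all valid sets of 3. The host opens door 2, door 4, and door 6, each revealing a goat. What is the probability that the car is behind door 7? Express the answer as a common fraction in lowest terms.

Consider each possible location of the car in turn.
If it is behind any of doors 1, 3, and 7 (prior 1/7 each): the host has 10 equally likely choices, so probability 1/10; weight (1/7)·(1/10) = 1/70 each.
If it is behind any of doors 2, 4, and 6 (prior 1/7 each): that door was opened and seen not to hold the prize — ruled out; weight (1/7)·0 = 0 each.
If it is behind door 5 (prior 1/7): the host has 20 equally likely choices, so probability 1/20; weight (1/7)·(1/20) = 1/140.
The weights sum to 1/20.
So P(the car behind door 7 | the host opened door 2, door 4, and door 6) = (1/70) / (1/20) = 2/7.

2/7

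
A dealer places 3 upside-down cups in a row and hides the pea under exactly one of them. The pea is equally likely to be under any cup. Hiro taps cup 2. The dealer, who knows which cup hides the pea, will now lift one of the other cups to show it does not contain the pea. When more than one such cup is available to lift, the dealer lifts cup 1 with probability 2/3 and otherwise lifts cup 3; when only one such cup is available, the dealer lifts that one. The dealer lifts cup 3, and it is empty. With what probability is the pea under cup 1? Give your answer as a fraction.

3/4

Consider each possible location of the pea in turn.
If it is under cup 1 (prior 1/3): only cup 3 is available, probability 1; weight (1/3)·1 = 1/3.
If it is under cup 2 (prior 1/3): cup 1 is available but not opened, probability 1/3; weight (1/3)·(1/3) = 1/9.
If it is under cup 3 (prior 1/3): the dealer opened cup 3, so this case is ruled out; weight (1/3)·0 = 0.
The weights sum to 4/9.
So P(the pea under cup 1 | the dealer opened cup 3) = (1/3) / (4/9) = 3/4.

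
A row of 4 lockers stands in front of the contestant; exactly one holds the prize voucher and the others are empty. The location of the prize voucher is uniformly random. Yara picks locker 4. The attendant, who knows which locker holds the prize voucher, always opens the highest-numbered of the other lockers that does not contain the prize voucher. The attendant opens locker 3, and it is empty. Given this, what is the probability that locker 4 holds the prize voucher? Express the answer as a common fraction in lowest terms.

Apply Bayes' rule, conditioning on where the prize voucher actually is.
If it is in any of lockers 1, 2, and 4 (prior 1/4 each): locker 3 is the highest-numbered option available, probability 1; weight (1/4)·1 = 1/4 each.
If it is in locker 3 (prior 1/4): the attendant opened locker 3, so this case is ruled out; weight (1/4)·0 = 0.
The weights sum to 3/4.
So P(the prize voucher in locker 4 | the attendant opened locker 3) = (1/4) / (3/4) = 1/3.

1/3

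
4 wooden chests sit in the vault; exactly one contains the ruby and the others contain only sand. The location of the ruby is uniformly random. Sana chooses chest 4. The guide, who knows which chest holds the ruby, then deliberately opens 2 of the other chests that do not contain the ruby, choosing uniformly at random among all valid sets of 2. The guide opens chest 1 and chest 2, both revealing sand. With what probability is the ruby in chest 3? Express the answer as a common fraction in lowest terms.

Consider each possible location of the ruby in turn.
If it is in either of chests 1 and 2 (prior 1/4 each): that chest was opened and seen not to hold the prize — ruled out; weight (1/4)·0 = 0 each.
If it is in chest 3 (prior 1/4): the guide has no choice, probability 1; weight (1/4)·1 = 1/4.
If it is in chest 4 (prior 1/4): the guide has 3 equally likely choices, so probability 1/3; weight (1/4)·(1/3) = 1/12.
The weights sum to 1/3.
So P(the ruby in chest 3 | the guide opened chest 1 and chest 2) = (1/4) / (1/3) = 3/4.

3/4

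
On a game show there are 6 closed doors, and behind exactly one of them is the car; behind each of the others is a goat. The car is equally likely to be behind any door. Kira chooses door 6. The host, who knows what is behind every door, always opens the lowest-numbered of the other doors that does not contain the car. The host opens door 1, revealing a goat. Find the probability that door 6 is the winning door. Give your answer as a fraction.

Condition on the true location of the car.
If it is behind door 1 (prior 1/6): the host opened door 1, so this case is ruled out; weight (1/6)·0 = 0.
If it is behind any of doors 2, 3, 4, 5, and 6 (prior 1/6 each): door 1 is the lowest-numbered option available, probability 1; weight (1/6)·1 = 1/6 each.
The weights sum to 5/6.
So P(the car behind door 6 | the host opened door 1) = (1/6) / (5/6) = 1/5.

1/5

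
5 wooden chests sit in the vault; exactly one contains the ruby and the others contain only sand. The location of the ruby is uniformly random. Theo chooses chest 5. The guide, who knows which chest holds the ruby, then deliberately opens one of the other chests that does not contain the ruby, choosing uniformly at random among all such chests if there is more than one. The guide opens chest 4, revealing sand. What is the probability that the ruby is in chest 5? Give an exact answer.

1/5

Apply Bayes' rule, conditioning on where the ruby actually is.
If it is in any of chests 1, 2, and 3 (prior 1/5 each): the guide has 3 equally likely choices, so probability 1/3; weight (1/5)·(1/3) = 1/15 each.
If it is in chest 4 (prior 1/5): the guide opened chest 4, so this case is ruled out; weight (1/5)·0 = 0.
If it is in chest 5 (prior 1/5): the guide has 4 equally likely choices, so probability 1/4; weight (1/5)·(1/4) = 1/20.
The weights sum to 1/4.
So P(the ruby in chest 5 | the guide opened chest 4) = (1/20) / (1/4) = 1/5.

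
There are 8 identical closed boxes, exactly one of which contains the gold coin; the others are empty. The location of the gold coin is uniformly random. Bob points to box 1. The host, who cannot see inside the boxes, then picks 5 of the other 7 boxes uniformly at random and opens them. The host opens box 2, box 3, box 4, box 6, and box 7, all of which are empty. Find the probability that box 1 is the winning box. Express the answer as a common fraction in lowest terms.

1/3

Because the host chose which boxes to open without knowing where the gold coin is, the choice is independent of the prize location. Learning that none of the 5 opened boxes holds the gold coin simply rules out those 5 locations and leaves the remaining 3 boxes still equally likely by symmetry.
So P(the gold coin in box 1) = 1/3.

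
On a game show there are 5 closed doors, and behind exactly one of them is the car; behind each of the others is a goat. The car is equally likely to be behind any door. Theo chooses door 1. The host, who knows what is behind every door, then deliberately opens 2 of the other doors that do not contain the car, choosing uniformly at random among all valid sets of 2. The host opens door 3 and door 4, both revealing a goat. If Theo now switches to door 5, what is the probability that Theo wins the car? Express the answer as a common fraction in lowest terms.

2/5

Apply Bayes' rule, conditioning on where the car actually is.
If it is behind door 1 (prior 1/5): the host has 6 equally likely choices, so probability 1/6; weight (1/5)·(1/6) = 1/30.
If it is behind either of doors 2 and 5 (prior 1/5 each): the host has 3 equally likely choices, so probability 1/3; weight (1/5)·(1/3) = 1/15 each.
If it is behind either of doors 3 and 4 (prior 1/5 each): that door was opened and seen not to hold the prize — ruled out; weight (1/5)·0 = 0 each.
The weights sum to 1/6.
So P(the car behind door 5 | the host opened door 3 and door 4) = (1/15) / (1/6) = 2/5.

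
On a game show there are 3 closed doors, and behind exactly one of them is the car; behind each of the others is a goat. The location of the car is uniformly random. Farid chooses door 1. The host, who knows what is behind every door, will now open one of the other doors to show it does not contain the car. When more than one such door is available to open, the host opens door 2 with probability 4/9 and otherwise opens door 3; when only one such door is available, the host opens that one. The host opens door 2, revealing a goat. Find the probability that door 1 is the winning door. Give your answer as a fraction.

Consider each possible location of the car in turn.
If it is behind door 1 (prior 1/3): door 2 is available, opened with probability 4/9; weight (1/3)·(4/9) = 4/27.
If it is behind door 2 (prior 1/3): the host opened door 2, so this case is ruled out; weight (1/3)·0 = 0.
If it is behind door 3 (prior 1/3): only door 2 is available, probability 1; weight (1/3)·1 = 1/3.
The weights sum to 13/27.
So P(the car behind door 1 | the host opened door 2) = (4/27) / (13/27) = 4/13.

4/13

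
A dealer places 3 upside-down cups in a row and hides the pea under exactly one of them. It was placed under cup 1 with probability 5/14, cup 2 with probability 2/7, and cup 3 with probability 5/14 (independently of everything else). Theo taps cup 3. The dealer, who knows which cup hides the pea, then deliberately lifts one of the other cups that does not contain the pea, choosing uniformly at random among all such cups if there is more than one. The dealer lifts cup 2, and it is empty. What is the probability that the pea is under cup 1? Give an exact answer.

Consider each possible location of the pea in turn.
If it is under cup 1 (prior 5/14): the dealer has no choice, probability 1; weight (5/14)·1 = 5/14.
If it is under cup 2 (prior 2/7): the dealer opened cup 2, so this case is ruled out; weight (2/7)·0 = 0.
If it is under cup 3 (prior 5/14): the dealer has 2 equally likely choices, so probability 1/2; weight (5/14)·(1/2) = 5/28.
The weights sum to 15/28.
So P(the pea under cup 1 | the dealer opened cup 2) = (5/14) / (15/28) = 2/3.

2/3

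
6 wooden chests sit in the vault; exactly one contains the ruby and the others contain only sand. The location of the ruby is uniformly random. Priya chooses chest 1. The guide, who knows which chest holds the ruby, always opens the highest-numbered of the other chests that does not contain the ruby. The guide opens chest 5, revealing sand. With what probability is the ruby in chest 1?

Apply Bayes' rule, conditioning on where the ruby actually is.
If it is in any of chests 1, 2, 3, and 4 (prior 1/6 each): the guide would have opened chest 6 instead, probability 0; weight (1/6)·0 = 0 each.
If it is in chest 5 (prior 1/6): the guide opened chest 5, so this case is ruled out; weight (1/6)·0 = 0.
If it is in chest 6 (prior 1/6): chest 5 is the highest-numbered option available, probability 1; weight (1/6)·1 = 1/6.
The weights sum to 1/6.
So P(the ruby in chest 1 | the guide opened chest 5) = 0 / (1/6) = 0.

0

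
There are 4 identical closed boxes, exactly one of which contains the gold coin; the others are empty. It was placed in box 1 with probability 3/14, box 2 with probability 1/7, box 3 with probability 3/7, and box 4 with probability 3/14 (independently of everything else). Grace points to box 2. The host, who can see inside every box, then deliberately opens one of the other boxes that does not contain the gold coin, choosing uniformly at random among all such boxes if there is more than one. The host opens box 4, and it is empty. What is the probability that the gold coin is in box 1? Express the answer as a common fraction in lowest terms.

Apply Bayes' rule, conditioning on where the gold coin actually is.
If it is in box 1 (prior 3/14): the host has 2 equally likely choices, so probability 1/2; weight (3/14)·(1/2) = 3/28.
If it is in box 2 (prior 1/7): the host has 3 equally likely choices, so probability 1/3; weight (1/7)·(1/3) = 1/21.
If it is in box 3 (prior 3/7): the host has 2 equally likely choices, so probability 1/2; weight (3/7)·(1/2) = 3/14.
If it is in box 4 (prior 3/14): the host opened box 4, so this case is ruled out; weight (3/14)·0 = 0.
The weights sum to 31/84.
So P(the gold coin in box 1 | the host opened box 4) = (3/28) / (31/84) = 9/31.

9/31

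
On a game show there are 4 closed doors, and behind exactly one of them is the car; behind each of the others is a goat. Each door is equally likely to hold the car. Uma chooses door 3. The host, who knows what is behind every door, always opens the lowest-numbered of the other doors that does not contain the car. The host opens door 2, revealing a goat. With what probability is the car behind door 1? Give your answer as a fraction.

Condition on the true location of the car.
If it is behind door 1 (prior 1/4): door 2 is the lowest-numbered option available, probability 1; weight (1/4)·1 = 1/4.
If it is behind door 2 (prior 1/4): the host opened door 2, so this case is ruled out; weight (1/4)·0 = 0.
If it is behind either of doors 3 and 4 (prior 1/4 each): the host would have opened door 1 instead, probability 0; weight (1/4)·0 = 0 each.
The weights sum to 1/4.
So P(the car behind door 1 | the host opened door 2) = (1/4) / (1/4) = 1.

1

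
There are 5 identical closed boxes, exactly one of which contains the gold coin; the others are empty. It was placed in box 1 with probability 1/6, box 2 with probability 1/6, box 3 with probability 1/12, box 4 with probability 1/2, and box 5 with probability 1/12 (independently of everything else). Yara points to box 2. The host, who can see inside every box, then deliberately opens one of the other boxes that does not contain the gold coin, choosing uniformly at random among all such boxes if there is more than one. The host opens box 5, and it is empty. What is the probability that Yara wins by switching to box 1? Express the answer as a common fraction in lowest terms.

Condition on the true location of the gold coin.
If it is in box 1 (prior 1/6): the host has 3 equally likely choices, so probability 1/3; weight (1/6)·(1/3) = 1/18.
If it is in box 2 (prior 1/6): the host has 4 equally likely choices, so probability 1/4; weight (1/6)·(1/4) = 1/24.
If it is in box 3 (prior 1/12): the host has 3 equally likely choices, so probability 1/3; weight (1/12)·(1/3) = 1/36.
If it is in box 4 (prior 1/2): the host has 3 equally likely choices, so probability 1/3; weight (1/2)·(1/3) = 1/6.
If it is in box 5 (prior 1/12): the host opened box 5, so this case is ruled out; weight (1/12)·0 = 0.
The weights sum to 7/24.
So P(the gold coin in box 1 | the host opened box 5) = (1/18) / (7/24) = 4/21.

4/21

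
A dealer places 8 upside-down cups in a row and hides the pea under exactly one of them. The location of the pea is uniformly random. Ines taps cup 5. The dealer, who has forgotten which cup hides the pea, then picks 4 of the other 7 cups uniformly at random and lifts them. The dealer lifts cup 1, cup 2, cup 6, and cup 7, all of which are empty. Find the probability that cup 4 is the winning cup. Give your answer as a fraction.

Condition on the true location of the pea.
If it is under any of cups 1, 2, 6, and 7 (prior 1/8 each): that cup was opened and seen not to hold the prize — ruled out; weight (1/8)·0 = 0 each.
If it is under any of cups 3, 4, 5, and 8 (prior 1/8 each): the dealer picks exactly this set with probability 1/35 regardless, and none is the prize; weight (1/8)·(1/35) = 1/280 each.
The weights sum to 1/70.
So P(the pea under cup 4 | the dealer opened cup 1, cup 2, cup 6, and cup 7) = (1/280) / (1/70) = 1/4.

1/4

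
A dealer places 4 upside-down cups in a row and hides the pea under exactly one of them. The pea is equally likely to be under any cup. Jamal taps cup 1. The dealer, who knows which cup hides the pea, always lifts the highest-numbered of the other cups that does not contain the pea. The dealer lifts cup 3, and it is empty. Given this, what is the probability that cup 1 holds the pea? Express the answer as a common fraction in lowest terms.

Apply Bayes' rule, conditioning on where the pea actually is.
If it is under either of cups 1 and 2 (prior 1/4 each): the dealer would have opened cup 4 instead, probability 0; weight (1/4)·0 = 0 each.
If it is under cup 3 (prior 1/4): the dealer opened cup 3, so this case is ruled out; weight (1/4)·0 = 0.
If it is under cup 4 (prior 1/4): cup 3 is the highest-numbered option available, probability 1; weight (1/4)·1 = 1/4.
The weights sum to 1/4.
So P(the pea under cup 1 | the dealer opened cup 3) = 0 / (1/4) = 0.

0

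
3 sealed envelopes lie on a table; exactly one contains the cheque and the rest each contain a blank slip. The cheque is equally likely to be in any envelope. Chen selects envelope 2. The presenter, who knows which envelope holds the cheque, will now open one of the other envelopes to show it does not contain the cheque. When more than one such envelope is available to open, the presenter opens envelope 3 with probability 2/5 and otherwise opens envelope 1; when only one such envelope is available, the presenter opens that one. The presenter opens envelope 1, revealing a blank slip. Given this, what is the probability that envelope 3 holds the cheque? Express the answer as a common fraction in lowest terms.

Condition on the true location of the cheque.
If it is in envelope 1 (prior 1/3): the presenter opened envelope 1, so this case is ruled out; weight (1/3)·0 = 0.
If it is in envelope 2 (prior 1/3): envelope 3 is available but not opened, probability 3/5; weight (1/3)·(3/5) = 1/5.
If it is in envelope 3 (prior 1/3): only envelope 1 is available, probability 1; weight (1/3)·1 = 1/3.
The weights sum to 8/15.
So P(the cheque in envelope 3 | the presenter opened envelope 1) = (1/3) / (8/15) = 5/8.

5/8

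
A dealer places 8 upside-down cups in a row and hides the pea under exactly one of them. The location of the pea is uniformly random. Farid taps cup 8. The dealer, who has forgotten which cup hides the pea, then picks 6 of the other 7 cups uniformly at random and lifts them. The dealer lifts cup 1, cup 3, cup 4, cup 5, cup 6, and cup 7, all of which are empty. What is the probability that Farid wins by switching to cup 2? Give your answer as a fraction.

Condition on the true location of the pea.
If it is under any of cups 1, 3, 4, 5, 6, and 7 (prior 1/8 each): that cup was opened and seen not to hold the prize — ruled out; weight (1/8)·0 = 0 each.
If it is under either of cups 2 and 8 (prior 1/8 each): the dealer picks exactly this set with probability 1/7 regardless, and none is the prize; weight (1/8)·(1/7) = 1/56 each.
The weights sum to 1/28.
So P(the pea under cup 2 | the dealer opened cup 1, cup 3, cup 4, cup 5, cup 6, and cup 7) = (1/56) / (1/28) = 1/2.

1/2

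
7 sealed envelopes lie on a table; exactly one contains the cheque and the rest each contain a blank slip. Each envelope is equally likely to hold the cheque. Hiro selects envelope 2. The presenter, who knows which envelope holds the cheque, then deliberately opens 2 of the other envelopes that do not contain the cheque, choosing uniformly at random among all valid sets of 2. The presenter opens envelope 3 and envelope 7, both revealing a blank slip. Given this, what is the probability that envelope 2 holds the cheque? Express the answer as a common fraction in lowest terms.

1/7

Condition on the true location of the cheque.
If it is in any of envelopes 1, 4, 5, and 6 (prior 1/7 each): the presenter has 10 equally likely choices, so probability 1/10; weight (1/7)·(1/10) = 1/70 each.
If it is in envelope 2 (prior 1/7): the presenter has 15 equally likely choices, so probability 1/15; weight (1/7)·(1/15) = 1/105.
If it is in either of envelopes 3 and 7 (prior 1/7 each): that envelope was opened and seen not to hold the prize — ruled out; weight (1/7)·0 = 0 each.
The weights sum to 1/15.
So P(the cheque in envelope 2 | the presenter opened envelope 3 and envelope 7) = (1/105) / (1/15) = 1/7.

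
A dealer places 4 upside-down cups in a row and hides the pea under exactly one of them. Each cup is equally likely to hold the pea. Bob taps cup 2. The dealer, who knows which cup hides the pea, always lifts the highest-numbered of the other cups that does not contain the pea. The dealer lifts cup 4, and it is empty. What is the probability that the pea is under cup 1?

Apply Bayes' rule, conditioning on where the pea actually is.
If it is under any of cups 1, 2, and 3 (prior 1/4 each): cup 4 is the highest-numbered option available, probability 1; weight (1/4)·1 = 1/4 each.
If it is under cup 4 (prior 1/4): the dealer opened cup 4, so this case is ruled out; weight (1/4)·0 = 0.
The weights sum to 3/4.
So P(the pea under cup 1 | the dealer opened cup 4) = (1/4) / (3/4) = 1/3.

1/3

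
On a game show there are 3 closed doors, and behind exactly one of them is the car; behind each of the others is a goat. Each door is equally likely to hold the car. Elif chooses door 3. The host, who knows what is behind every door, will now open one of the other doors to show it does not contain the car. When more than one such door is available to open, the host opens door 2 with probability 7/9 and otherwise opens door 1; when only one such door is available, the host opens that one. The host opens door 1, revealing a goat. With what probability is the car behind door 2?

9/11

Apply Bayes' rule, conditioning on where the car actually is.
If it is behind door 1 (prior 1/3): the host opened door 1, so this case is ruled out; weight (1/3)·0 = 0.
If it is behind door 2 (prior 1/3): only door 1 is available, probability 1; weight (1/3)·1 = 1/3.
If it is behind door 3 (prior 1/3): door 2 is available but not opened, probability 2/9; weight (1/3)·(2/9) = 2/27.
The weights sum to 11/27.
So P(the car behind door 2 | the host opened door 1) = (1/3) / (11/27) = 9/11.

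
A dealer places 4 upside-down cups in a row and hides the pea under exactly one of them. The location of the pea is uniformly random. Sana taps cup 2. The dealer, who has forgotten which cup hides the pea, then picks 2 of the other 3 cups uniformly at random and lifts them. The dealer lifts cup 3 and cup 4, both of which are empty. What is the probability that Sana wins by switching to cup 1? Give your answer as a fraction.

Apply Bayes' rule, conditioning on where the pea actually is.
If it is under either of cups 1 and 2 (prior 1/4 each): the dealer picks exactly this set with probability 1/3 regardless, and none is the prize; weight (1/4)·(1/3) = 1/12 each.
If it is under either of cups 3 and 4 (prior 1/4 each): that cup was opened and seen not to hold the prize — ruled out; weight (1/4)·0 = 0 each.
The weights sum to 1/6.
So P(the pea under cup 1 | the dealer opened cup 3 and cup 4) = (1/12) / (1/6) = 1/2.

1/2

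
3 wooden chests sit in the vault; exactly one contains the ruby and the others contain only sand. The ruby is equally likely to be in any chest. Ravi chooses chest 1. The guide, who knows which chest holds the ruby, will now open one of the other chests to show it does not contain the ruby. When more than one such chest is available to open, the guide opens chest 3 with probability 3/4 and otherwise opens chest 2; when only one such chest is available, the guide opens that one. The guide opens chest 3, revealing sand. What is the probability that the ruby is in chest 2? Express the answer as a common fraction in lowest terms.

4/7

Apply Bayes' rule, conditioning on where the ruby actually is.
If it is in chest 1 (prior 1/3): chest 3 is available, opened with probability 3/4; weight (1/3)·(3/4) = 1/4.
If it is in chest 2 (prior 1/3): only chest 3 is available, probability 1; weight (1/3)·1 = 1/3.
If it is in chest 3 (prior 1/3): the guide opened chest 3, so this case is ruled out; weight (1/3)·0 = 0.
The weights sum to 7/12.
So P(the ruby in chest 2 | the guide opened chest 3) = (1/3) / (7/12) = 4/7.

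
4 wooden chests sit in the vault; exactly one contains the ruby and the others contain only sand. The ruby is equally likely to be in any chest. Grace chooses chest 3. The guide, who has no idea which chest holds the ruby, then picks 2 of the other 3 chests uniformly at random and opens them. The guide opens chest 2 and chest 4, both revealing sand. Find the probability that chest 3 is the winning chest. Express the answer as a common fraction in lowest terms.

Because the guide chose which chests to open without knowing where the ruby is, the choice is independent of the prize location. Learning that none of the 2 opened chests holds the ruby simply rules out those 2 locations and leaves the remaining 2 chests still equally likely by symmetry.
So P(the ruby in chest 3) = 1/2.

1/2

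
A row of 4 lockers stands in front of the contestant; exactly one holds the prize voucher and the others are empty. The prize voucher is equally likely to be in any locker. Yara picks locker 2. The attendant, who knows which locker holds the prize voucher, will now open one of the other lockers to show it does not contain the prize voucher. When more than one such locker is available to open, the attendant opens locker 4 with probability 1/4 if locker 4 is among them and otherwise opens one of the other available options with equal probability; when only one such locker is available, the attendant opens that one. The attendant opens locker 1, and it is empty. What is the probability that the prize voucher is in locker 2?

Apply Bayes' rule, conditioning on where the prize voucher actually is.
If it is in locker 1 (prior 1/4): the attendant opened locker 1, so this case is ruled out; weight (1/4)·0 = 0.
If it is in locker 2 (prior 1/4): locker 4 is available but not opened; locker 1 gets probability (1 − 1/4)/2 = 3/8; weight (1/4)·(3/8) = 3/32.
If it is in locker 3 (prior 1/4): locker 4 is available but not opened, probability 3/4; weight (1/4)·(3/4) = 3/16.
If it is in locker 4 (prior 1/4): locker 4 holds the prize so is unavailable; the attendant chooses uniformly among the 2 others, probability 1/2; weight (1/4)·(1/2) = 1/8.
The weights sum to 13/32.
So P(the prize voucher in locker 2 | the attendant opened locker 1) = (3/32) / (13/32) = 3/13.

3/13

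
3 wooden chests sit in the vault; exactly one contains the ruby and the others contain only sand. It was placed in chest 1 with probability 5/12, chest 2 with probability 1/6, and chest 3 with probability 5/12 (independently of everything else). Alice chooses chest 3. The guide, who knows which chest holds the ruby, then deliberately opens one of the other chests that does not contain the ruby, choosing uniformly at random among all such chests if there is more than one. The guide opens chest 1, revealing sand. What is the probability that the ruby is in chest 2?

Condition on the true location of the ruby.
If it is in chest 1 (prior 5/12): the guide opened chest 1, so this case is ruled out; weight (5/12)·0 = 0.
If it is in chest 2 (prior 1/6): the guide has no choice, probability 1; weight (1/6)·1 = 1/6.
If it is in chest 3 (prior 5/12): the guide has 2 equally likely choices, so probability 1/2; weight (5/12)·(1/2) = 5/24.
The weights sum to 3/8.
So P(the ruby in chest 2 | the guide opened chest 1) = (1/6) / (3/8) = 4/9.

4/9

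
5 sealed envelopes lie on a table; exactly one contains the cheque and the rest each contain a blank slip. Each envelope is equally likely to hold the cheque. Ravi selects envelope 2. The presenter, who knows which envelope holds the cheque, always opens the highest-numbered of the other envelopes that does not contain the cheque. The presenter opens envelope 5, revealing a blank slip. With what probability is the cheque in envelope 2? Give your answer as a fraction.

1/4

Condition on the true location of the cheque.
If it is in any of envelopes 1, 2, 3, and 4 (prior 1/5 each): envelope 5 is the highest-numbered option available, probability 1; weight (1/5)·1 = 1/5 each.
If it is in envelope 5 (prior 1/5): the presenter opened envelope 5, so this case is ruled out; weight (1/5)·0 = 0.
The weights sum to 4/5.
So P(the cheque in envelope 2 | the presenter opened envelope 5) = (1/5) / (4/5) = 1/4.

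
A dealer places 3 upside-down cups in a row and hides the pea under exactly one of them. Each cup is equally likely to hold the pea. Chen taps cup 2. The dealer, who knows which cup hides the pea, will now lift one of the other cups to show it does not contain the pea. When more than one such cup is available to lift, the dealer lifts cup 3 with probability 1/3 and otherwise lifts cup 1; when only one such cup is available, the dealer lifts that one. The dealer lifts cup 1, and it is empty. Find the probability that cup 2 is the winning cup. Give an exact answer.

Consider each possible location of the pea in turn.
If it is under cup 1 (prior 1/3): the dealer opened cup 1, so this case is ruled out; weight (1/3)·0 = 0.
If it is under cup 2 (prior 1/3): cup 3 is available but not opened, probability 2/3; weight (1/3)·(2/3) = 2/9.
If it is under cup 3 (prior 1/3): only cup 1 is available, probability 1; weight (1/3)·1 = 1/3.
The weights sum to 5/9.
So P(the pea under cup 2 | the dealer opened cup 1) = (2/9) / (5/9) = 2/5.

2/5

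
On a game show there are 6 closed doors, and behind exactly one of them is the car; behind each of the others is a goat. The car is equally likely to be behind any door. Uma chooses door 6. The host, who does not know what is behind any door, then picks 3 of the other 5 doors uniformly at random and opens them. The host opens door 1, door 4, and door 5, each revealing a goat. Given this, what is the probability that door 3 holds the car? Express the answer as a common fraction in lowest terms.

1/3

Apply Bayes' rule, conditioning on where the car actually is.
If it is behind any of doors 1, 4, and 5 (prior 1/6 each): that door was opened and seen not to hold the prize — ruled out; weight (1/6)·0 = 0 each.
If it is behind any of doors 2, 3, and 6 (prior 1/6 each): the host picks exactly this set with probability 1/10 regardless, and none is the prize; weight (1/6)·(1/10) = 1/60 each.
The weights sum to 1/20.
So P(the car behind door 3 | the host opened door 1, door 4, and door 5) = (1/60) / (1/20) = 1/3.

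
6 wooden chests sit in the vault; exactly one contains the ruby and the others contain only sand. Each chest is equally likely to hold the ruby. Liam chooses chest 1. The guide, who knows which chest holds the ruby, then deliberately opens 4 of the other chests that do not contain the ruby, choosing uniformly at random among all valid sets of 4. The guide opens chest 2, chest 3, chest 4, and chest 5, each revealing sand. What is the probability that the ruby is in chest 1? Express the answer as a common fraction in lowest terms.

Apply Bayes' rule, conditioning on where the ruby actually is.
If it is in chest 1 (prior 1/6): the guide has 5 equally likely choices, so probability 1/5; weight (1/6)·(1/5) = 1/30.
If it is in any of chests 2, 3, 4, and 5 (prior 1/6 each): that chest was opened and seen not to hold the prize — ruled out; weight (1/6)·0 = 0 each.
If it is in chest 6 (prior 1/6): the guide has no choice, probability 1; weight (1/6)·1 = 1/6.
The weights sum to 1/5.
So P(the ruby in chest 1 | the guide opened chest 2, chest 3, chest 4, and chest 5) = (1/30) / (1/5) = 1/6.

1/6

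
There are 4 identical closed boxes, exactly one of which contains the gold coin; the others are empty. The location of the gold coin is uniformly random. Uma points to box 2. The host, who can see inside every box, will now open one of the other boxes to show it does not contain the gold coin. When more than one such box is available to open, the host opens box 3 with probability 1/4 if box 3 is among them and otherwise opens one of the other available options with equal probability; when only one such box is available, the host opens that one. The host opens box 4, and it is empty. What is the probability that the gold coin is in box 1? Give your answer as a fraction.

6/13

Consider each possible location of the gold coin in turn.
If it is in box 1 (prior 1/4): box 3 is available but not opened, probability 3/4; weight (1/4)·(3/4) = 3/16.
If it is in box 2 (prior 1/4): box 3 is available but not opened; box 4 gets probability (1 − 1/4)/2 = 3/8; weight (1/4)·(3/8) = 3/32.
If it is in box 3 (prior 1/4): box 3 holds the prize so is unavailable; the host chooses uniformly among the 2 others, probability 1/2; weight (1/4)·(1/2) = 1/8.
If it is in box 4 (prior 1/4): the host opened box 4, so this case is ruled out; weight (1/4)·0 = 0.
The weights sum to 13/32.
So P(the gold coin in box 1 | the host opened box 4) = (3/16) / (13/32) = 6/13.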